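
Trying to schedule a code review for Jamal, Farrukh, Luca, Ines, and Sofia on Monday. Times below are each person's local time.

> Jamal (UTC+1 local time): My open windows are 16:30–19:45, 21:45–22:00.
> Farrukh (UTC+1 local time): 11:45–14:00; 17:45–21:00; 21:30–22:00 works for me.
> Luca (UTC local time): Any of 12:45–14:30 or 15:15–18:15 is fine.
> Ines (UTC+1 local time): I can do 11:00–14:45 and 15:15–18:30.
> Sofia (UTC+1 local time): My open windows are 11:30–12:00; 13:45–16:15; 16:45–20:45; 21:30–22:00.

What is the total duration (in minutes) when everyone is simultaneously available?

Jamal in UTC: 15:30-18:45, 20:45-21:00 (subtract 1h to convert from UTC+1).
Farrukh in UTC: 10:45-13:00, 16:45-20:00, 20:30-21:00 (subtract 1h to convert from UTC+1).
Luca in UTC: 12:45-14:30, 15:15-18:15.
Ines in UTC: 10:00-13:45, 14:15-17:30 (subtract 1h to convert from UTC+1).
Sofia in UTC: 10:30-11:00, 12:45-15:15, 15:45-19:45, 20:30-21:00 (subtract 1h to convert from UTC+1).
Jamal ∩ Farrukh: 16:45-18:45, 20:45-21:00.
Jamal ∩ Farrukh ∩ Luca: 16:45-18:15.
Jamal ∩ Farrukh ∩ Luca ∩ Ines: 16:45-17:30.
Jamal ∩ Farrukh ∩ Luca ∩ Ines ∩ Sofia: 16:45-17:30.
So the common availability across everyone is 16:45-17:30.
That's a single block of 45 minutes.

45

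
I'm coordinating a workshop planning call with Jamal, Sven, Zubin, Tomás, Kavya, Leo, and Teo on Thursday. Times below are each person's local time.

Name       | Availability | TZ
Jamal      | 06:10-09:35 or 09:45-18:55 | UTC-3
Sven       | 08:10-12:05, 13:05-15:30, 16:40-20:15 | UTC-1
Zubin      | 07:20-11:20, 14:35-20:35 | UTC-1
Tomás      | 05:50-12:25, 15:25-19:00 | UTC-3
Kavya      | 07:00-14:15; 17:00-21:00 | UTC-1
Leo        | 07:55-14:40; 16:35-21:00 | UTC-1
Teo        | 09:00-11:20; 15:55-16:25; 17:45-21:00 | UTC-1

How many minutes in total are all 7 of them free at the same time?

290

Jamal in UTC: 09:10-12:35, 12:45-21:55 (add 3h to convert from UTC-3).
Sven in UTC: 09:10-13:05, 14:05-16:30, 17:40-21:15 (add 1h to convert from UTC-1).
Zubin in UTC: 08:20-12:20, 15:35-21:35 (add 1h to convert from UTC-1).
Tomás in UTC: 08:50-15:25, 18:25-22:00 (add 3h to convert from UTC-3).
Kavya in UTC: 08:00-15:15, 18:00-22:00 (add 1h to convert from UTC-1).
Leo in UTC: 08:55-15:40, 17:35-22:00 (add 1h to convert from UTC-1).
Teo in UTC: 10:00-12:20, 16:55-17:25, 18:45-22:00 (add 1h to convert from UTC-1).
Jamal ∩ Sven: 09:10-12:35, 12:45-13:05, 14:05-16:30, 17:40-21:15.
Jamal ∩ Sven ∩ Zubin: 09:10-12:20, 15:35-16:30, 17:40-21:15.
Jamal ∩ Sven ∩ Zubin ∩ Tomás: 09:10-12:20, 18:25-21:15.
Jamal ∩ Sven ∩ Zubin ∩ Tomás ∩ Kavya: 09:10-12:20, 18:25-21:15.
Jamal ∩ Sven ∩ Zubin ∩ Tomás ∩ Kavya ∩ Leo: 09:10-12:20, 18:25-21:15.
Jamal ∩ Sven ∩ Zubin ∩ Tomás ∩ Kavya ∩ Leo ∩ Teo: 10:00-12:20, 18:45-21:15.
So the common availability across everyone is 10:00-12:20, 18:45-21:15.
Summing the common windows: 140 + 150 = 290 minutes.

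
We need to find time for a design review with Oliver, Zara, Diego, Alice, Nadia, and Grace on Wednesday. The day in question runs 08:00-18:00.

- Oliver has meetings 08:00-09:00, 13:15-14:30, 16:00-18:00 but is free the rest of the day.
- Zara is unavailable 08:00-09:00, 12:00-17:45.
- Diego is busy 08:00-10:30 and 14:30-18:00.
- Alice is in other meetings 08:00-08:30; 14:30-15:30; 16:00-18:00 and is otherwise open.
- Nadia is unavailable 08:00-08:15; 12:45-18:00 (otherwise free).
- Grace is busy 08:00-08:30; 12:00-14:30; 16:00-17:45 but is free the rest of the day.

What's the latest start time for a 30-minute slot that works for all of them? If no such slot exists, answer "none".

11:30

Oliver free: 09:00-13:15, 14:30-16:00 (invert busy blocks within the working day).
Zara free: 09:00-12:00, 17:45-18:00 (invert busy blocks within the working day).
Diego free: 10:30-14:30 (invert busy blocks within the working day).
Alice free: 08:30-14:30, 15:30-16:00 (invert busy blocks within the working day).
Nadia free: 08:15-12:45 (invert busy blocks within the working day).
Grace free: 08:30-12:00, 14:30-16:00, 17:45-18:00 (invert busy blocks within the working day).
Oliver ∩ Zara: 09:00-12:00.
Oliver ∩ Zara ∩ Diego: 10:30-12:00.
Oliver ∩ Zara ∩ Diego ∩ Alice: 10:30-12:00.
Oliver ∩ Zara ∩ Diego ∩ Alice ∩ Nadia: 10:30-12:00.
Oliver ∩ Zara ∩ Diego ∩ Alice ∩ Nadia ∩ Grace: 10:30-12:00.
So the common availability across everyone is 10:30-12:00.
The last common window of at least 30 minutes is 10:30-12:00; a 30-minute meeting can start as late as 11:30 and still end by 12:00.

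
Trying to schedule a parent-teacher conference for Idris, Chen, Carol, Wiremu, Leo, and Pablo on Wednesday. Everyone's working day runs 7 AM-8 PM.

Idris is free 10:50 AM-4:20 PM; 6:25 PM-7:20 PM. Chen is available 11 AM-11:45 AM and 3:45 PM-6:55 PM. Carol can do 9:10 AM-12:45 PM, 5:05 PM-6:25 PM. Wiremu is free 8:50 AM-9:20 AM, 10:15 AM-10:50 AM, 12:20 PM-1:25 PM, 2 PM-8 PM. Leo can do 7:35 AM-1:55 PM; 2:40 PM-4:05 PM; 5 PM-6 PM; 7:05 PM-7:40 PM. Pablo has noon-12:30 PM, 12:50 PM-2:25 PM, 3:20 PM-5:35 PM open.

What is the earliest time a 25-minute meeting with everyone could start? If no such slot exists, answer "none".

Idris ∩ Chen: 11:00-11:45, 15:45-16:20, 18:25-18:55.
Idris ∩ Chen ∩ Carol: 11:00-11:45.
Idris ∩ Chen ∩ Carol ∩ Wiremu: ∅.
Idris ∩ Chen ∩ Carol ∩ Wiremu ∩ Leo: ∅.
Idris ∩ Chen ∩ Carol ∩ Wiremu ∩ Leo ∩ Pablo: ∅.
There is no time when everyone is free.
No common window is at least 25 minutes long.

none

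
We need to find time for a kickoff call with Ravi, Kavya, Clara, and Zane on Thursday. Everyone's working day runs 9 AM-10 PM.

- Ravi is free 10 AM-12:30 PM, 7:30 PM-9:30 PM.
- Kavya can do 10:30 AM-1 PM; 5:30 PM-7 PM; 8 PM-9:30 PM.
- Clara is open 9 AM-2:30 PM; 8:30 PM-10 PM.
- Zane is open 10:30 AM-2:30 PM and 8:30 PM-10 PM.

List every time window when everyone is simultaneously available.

10:30-12:30, 20:30-21:30

Ravi ∩ Kavya: 10:30-12:30, 20:00-21:30.
Ravi ∩ Kavya ∩ Clara: 10:30-12:30, 20:30-21:30.
Ravi ∩ Kavya ∩ Clara ∩ Zane: 10:30-12:30, 20:30-21:30.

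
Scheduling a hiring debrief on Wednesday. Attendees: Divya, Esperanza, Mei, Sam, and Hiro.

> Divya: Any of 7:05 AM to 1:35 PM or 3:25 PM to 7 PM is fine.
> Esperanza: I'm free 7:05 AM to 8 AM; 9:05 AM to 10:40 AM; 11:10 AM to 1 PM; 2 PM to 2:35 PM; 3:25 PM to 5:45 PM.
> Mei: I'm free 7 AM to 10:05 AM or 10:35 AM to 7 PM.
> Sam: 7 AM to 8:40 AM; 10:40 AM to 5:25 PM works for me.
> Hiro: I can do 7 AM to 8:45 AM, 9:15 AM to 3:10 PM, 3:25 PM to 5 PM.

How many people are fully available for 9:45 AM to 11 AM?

2

Divya and Hiro can make the full 09:45-11:00 slot — that's 2.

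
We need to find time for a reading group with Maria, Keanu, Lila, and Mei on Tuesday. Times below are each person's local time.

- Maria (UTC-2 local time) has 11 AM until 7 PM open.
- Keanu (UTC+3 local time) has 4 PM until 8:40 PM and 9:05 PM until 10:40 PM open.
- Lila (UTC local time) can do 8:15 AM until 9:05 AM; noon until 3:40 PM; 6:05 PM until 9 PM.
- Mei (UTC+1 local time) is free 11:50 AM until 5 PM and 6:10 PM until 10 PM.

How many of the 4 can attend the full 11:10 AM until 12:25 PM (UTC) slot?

Maria in UTC: 13:00-21:00 (add 2h to convert from UTC-2).
Keanu in UTC: 13:00-17:40, 18:05-19:40 (subtract 3h to convert from UTC+3).
Lila in UTC: 08:15-09:05, 12:00-15:40, 18:05-21:00.
Mei in UTC: 10:50-16:00, 17:10-21:00 (subtract 1h to convert from UTC+1).
Mei can make the full 11:10-12:25 slot — that's 1.

1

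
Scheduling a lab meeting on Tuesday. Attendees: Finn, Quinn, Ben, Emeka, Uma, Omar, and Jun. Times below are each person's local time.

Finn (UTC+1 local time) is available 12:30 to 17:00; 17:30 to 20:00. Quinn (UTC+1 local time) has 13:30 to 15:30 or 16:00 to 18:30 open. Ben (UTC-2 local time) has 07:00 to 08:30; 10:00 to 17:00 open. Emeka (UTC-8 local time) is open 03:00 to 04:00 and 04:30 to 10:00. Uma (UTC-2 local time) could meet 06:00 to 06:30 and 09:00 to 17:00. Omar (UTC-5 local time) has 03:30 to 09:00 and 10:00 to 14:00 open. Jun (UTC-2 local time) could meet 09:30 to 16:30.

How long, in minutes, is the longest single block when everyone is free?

90

Finn in UTC: 11:30-16:00, 16:30-19:00 (subtract 1h to convert from UTC+1).
Quinn in UTC: 12:30-14:30, 15:00-17:30 (subtract 1h to convert from UTC+1).
Ben in UTC: 09:00-10:30, 12:00-19:00 (add 2h to convert from UTC-2).
Emeka in UTC: 11:00-12:00, 12:30-18:00 (add 8h to convert from UTC-8).
Uma in UTC: 08:00-08:30, 11:00-19:00 (add 2h to convert from UTC-2).
Omar in UTC: 08:30-14:00, 15:00-19:00 (add 5h to convert from UTC-5).
Jun in UTC: 11:30-18:30 (add 2h to convert from UTC-2).
Finn ∩ Quinn: 12:30-14:30, 15:00-16:00, 16:30-17:30.
Finn ∩ Quinn ∩ Ben: 12:30-14:30, 15:00-16:00, 16:30-17:30.
Finn ∩ Quinn ∩ Ben ∩ Emeka: 12:30-14:30, 15:00-16:00, 16:30-17:30.
Finn ∩ Quinn ∩ Ben ∩ Emeka ∩ Uma: 12:30-14:30, 15:00-16:00, 16:30-17:30.
Finn ∩ Quinn ∩ Ben ∩ Emeka ∩ Uma ∩ Omar: 12:30-14:00, 15:00-16:00, 16:30-17:30.
Finn ∩ Quinn ∩ Ben ∩ Emeka ∩ Uma ∩ Omar ∩ Jun: 12:30-14:00, 15:00-16:00, 16:30-17:30.
The longest is 12:30-14:00 at 90 minutes.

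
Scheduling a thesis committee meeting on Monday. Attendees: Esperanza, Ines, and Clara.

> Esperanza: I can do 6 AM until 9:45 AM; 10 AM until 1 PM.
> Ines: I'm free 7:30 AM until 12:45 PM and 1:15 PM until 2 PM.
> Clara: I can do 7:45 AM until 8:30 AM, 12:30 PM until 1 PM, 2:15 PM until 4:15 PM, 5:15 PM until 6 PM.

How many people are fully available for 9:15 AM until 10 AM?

1

Ines can make the full 09:15-10:00 slot — that's 1.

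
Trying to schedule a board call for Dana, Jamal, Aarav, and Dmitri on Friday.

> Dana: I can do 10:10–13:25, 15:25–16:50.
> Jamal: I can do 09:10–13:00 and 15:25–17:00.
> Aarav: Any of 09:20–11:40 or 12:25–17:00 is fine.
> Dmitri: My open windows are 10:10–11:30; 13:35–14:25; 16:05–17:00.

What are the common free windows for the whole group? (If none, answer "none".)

Dana ∩ Jamal: 10:10-13:00, 15:25-16:50.
Dana ∩ Jamal ∩ Aarav: 10:10-11:40, 12:25-13:00, 15:25-16:50.
Dana ∩ Jamal ∩ Aarav ∩ Dmitri: 10:10-11:30, 16:05-16:50.

10:10-11:30, 16:05-16:50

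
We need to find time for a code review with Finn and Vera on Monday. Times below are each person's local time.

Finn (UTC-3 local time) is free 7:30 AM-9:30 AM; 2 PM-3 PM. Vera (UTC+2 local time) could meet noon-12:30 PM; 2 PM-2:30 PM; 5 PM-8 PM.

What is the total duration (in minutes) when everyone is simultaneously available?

Finn in UTC: 10:30-12:30, 17:00-18:00 (add 3h to convert from UTC-3).
Vera in UTC: 10:00-10:30, 12:00-12:30, 15:00-18:00 (subtract 2h to convert from UTC+2).
Finn ∩ Vera: 12:00-12:30, 17:00-18:00.
Summing the common windows: 30 + 60 = 90 minutes.

90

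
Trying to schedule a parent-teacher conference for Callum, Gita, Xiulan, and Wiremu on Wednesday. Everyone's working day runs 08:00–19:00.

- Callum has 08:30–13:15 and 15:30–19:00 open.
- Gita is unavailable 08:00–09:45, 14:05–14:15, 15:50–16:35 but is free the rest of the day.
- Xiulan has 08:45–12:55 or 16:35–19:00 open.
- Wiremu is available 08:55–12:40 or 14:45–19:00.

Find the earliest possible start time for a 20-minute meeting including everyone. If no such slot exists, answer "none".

Callum free: 08:30-13:15, 15:30-19:00.
Gita free: 09:45-14:05, 14:15-15:50, 16:35-19:00 (invert busy blocks within the working day).
Xiulan free: 08:45-12:55, 16:35-19:00.
Wiremu free: 08:55-12:40, 14:45-19:00.
Callum ∩ Gita: 09:45-13:15, 15:30-15:50, 16:35-19:00.
Callum ∩ Gita ∩ Xiulan: 09:45-12:55, 16:35-19:00.
Callum ∩ Gita ∩ Xiulan ∩ Wiremu: 09:45-12:40, 16:35-19:00.
So the common availability across everyone is 09:45-12:40, 16:35-19:00.
The first common window of at least 20 minutes is 09:45-12:40, so the earliest start is 09:45.

09:45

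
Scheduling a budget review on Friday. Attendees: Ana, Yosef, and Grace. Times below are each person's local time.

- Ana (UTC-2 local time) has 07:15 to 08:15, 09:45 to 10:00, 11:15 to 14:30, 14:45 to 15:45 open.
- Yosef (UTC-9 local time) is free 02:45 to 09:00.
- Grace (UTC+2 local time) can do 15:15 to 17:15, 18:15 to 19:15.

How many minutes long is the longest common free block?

120

Ana in UTC: 09:15-10:15, 11:45-12:00, 13:15-16:30, 16:45-17:45 (add 2h to convert from UTC-2).
Yosef in UTC: 11:45-18:00 (add 9h to convert from UTC-9).
Grace in UTC: 13:15-15:15, 16:15-17:15 (subtract 2h to convert from UTC+2).
Ana ∩ Yosef: 11:45-12:00, 13:15-16:30, 16:45-17:45.
Ana ∩ Yosef ∩ Grace: 13:15-15:15, 16:15-16:30, 16:45-17:15.
So the common availability across everyone is 13:15-15:15, 16:15-16:30, 16:45-17:15.
The longest is 13:15-15:15 at 120 minutes.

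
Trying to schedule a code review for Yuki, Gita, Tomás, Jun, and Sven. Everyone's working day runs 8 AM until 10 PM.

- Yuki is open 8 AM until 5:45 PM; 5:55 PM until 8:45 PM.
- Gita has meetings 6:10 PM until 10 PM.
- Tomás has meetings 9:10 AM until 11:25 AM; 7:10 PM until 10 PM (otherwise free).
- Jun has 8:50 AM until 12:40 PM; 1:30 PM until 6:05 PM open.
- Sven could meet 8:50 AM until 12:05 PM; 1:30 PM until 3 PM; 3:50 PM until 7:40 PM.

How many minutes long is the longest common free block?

Yuki free: 08:00-17:45, 17:55-20:45.
Gita free: 08:00-18:10 (invert busy blocks within the working day).
Tomás free: 08:00-09:10, 11:25-19:10 (invert busy blocks within the working day).
Jun free: 08:50-12:40, 13:30-18:05.
Sven free: 08:50-12:05, 13:30-15:00, 15:50-19:40.
Yuki ∩ Gita: 08:00-17:45, 17:55-18:10.
Yuki ∩ Gita ∩ Tomás: 08:00-09:10, 11:25-17:45, 17:55-18:10.
Yuki ∩ Gita ∩ Tomás ∩ Jun: 08:50-09:10, 11:25-12:40, 13:30-17:45, 17:55-18:05.
Yuki ∩ Gita ∩ Tomás ∩ Jun ∩ Sven: 08:50-09:10, 11:25-12:05, 13:30-15:00, 15:50-17:45, 17:55-18:05.
So the common availability across everyone is 08:50-09:10, 11:25-12:05, 13:30-15:00, 15:50-17:45, 17:55-18:05.
The longest is 15:50-17:45 at 115 minutes.

115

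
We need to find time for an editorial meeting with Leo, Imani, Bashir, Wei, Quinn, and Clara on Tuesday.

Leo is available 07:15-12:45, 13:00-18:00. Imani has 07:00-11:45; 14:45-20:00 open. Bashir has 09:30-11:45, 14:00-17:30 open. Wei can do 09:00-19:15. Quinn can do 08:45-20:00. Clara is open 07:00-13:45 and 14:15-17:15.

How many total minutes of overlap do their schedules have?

285

Leo ∩ Imani: 07:15-11:45, 14:45-18:00.
Leo ∩ Imani ∩ Bashir: 09:30-11:45, 14:45-17:30.
Leo ∩ Imani ∩ Bashir ∩ Wei: 09:30-11:45, 14:45-17:30.
Leo ∩ Imani ∩ Bashir ∩ Wei ∩ Quinn: 09:30-11:45, 14:45-17:30.
Leo ∩ Imani ∩ Bashir ∩ Wei ∩ Quinn ∩ Clara: 09:30-11:45, 14:45-17:15.
So the common availability across everyone is 09:30-11:45, 14:45-17:15.
Summing the common windows: 135 + 150 = 285 minutes.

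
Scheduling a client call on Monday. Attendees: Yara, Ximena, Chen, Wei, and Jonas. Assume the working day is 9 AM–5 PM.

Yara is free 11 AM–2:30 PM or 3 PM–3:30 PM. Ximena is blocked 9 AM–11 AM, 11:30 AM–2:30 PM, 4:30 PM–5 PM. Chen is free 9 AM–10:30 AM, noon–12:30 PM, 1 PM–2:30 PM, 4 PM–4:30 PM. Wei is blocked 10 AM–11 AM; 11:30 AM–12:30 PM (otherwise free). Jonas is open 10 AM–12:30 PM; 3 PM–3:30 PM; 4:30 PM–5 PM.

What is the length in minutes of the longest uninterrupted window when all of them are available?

Yara free: 11:00-14:30, 15:00-15:30.
Ximena free: 11:00-11:30, 14:30-16:30 (invert busy blocks within the working day).
Chen free: 09:00-10:30, 12:00-12:30, 13:00-14:30, 16:00-16:30.
Wei free: 09:00-10:00, 11:00-11:30, 12:30-17:00 (invert busy blocks within the working day).
Jonas free: 10:00-12:30, 15:00-15:30, 16:30-17:00.
Yara ∩ Ximena: 11:00-11:30, 15:00-15:30.
Yara ∩ Ximena ∩ Chen: ∅.
Yara ∩ Ximena ∩ Chen ∩ Wei: ∅.
Yara ∩ Ximena ∩ Chen ∩ Wei ∩ Jonas: ∅.
There is no time when everyone is free.
No common window exists, so the longest block is 0 minutes.

0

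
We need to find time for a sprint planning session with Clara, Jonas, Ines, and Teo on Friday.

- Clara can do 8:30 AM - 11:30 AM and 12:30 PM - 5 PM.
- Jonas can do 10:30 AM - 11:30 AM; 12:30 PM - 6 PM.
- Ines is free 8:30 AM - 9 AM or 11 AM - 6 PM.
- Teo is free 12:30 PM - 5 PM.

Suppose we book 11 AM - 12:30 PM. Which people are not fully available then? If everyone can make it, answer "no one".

Clara, Jonas, Teo

Clara: not fully free for 11:00-12:30. Jonas: not fully free for 11:00-12:30. Ines: free for 11:00-12:30. Teo: not fully free for 11:00-12:30.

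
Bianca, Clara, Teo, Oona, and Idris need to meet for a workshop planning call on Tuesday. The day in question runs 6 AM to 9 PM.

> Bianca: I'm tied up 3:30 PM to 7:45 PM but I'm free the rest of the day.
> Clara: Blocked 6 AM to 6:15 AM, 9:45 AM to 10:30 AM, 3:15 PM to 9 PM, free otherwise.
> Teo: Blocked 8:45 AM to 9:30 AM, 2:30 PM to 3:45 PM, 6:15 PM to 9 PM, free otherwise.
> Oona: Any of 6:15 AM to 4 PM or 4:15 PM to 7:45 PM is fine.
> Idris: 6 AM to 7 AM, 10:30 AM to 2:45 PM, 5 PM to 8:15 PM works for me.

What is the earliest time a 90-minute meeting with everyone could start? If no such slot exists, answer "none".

10:30

Bianca free: 06:00-15:30, 19:45-21:00 (invert busy blocks within the working day).
Clara free: 06:15-09:45, 10:30-15:15 (invert busy blocks within the working day).
Teo free: 06:00-08:45, 09:30-14:30, 15:45-18:15 (invert busy blocks within the working day).
Oona free: 06:15-16:00, 16:15-19:45.
Idris free: 06:00-07:00, 10:30-14:45, 17:00-20:15.
Bianca ∩ Clara: 06:15-09:45, 10:30-15:15.
Bianca ∩ Clara ∩ Teo: 06:15-08:45, 09:30-09:45, 10:30-14:30.
Bianca ∩ Clara ∩ Teo ∩ Oona: 06:15-08:45, 09:30-09:45, 10:30-14:30.
Bianca ∩ Clara ∩ Teo ∩ Oona ∩ Idris: 06:15-07:00, 10:30-14:30.
Those are the intersection windows.
The first common window of at least 90 minutes is 10:30-14:30, so the earliest start is 10:30.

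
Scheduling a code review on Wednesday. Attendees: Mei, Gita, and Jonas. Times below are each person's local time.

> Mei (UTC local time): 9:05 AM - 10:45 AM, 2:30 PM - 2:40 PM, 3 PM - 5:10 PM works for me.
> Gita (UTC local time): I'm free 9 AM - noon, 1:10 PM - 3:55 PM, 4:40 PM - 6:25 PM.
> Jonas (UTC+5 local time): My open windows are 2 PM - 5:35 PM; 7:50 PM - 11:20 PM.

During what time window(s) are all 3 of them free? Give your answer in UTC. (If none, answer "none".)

Mei in UTC: 09:05-10:45, 14:30-14:40, 15:00-17:10.
Gita in UTC: 09:00-12:00, 13:10-15:55, 16:40-18:25.
Jonas in UTC: 09:00-12:35, 14:50-18:20 (subtract 5h to convert from UTC+5).
Mei ∩ Gita: 09:05-10:45, 14:30-14:40, 15:00-15:55, 16:40-17:10.
Mei ∩ Gita ∩ Jonas: 09:05-10:45, 15:00-15:55, 16:40-17:10.

09:05-10:45, 15:00-15:55, 16:40-17:10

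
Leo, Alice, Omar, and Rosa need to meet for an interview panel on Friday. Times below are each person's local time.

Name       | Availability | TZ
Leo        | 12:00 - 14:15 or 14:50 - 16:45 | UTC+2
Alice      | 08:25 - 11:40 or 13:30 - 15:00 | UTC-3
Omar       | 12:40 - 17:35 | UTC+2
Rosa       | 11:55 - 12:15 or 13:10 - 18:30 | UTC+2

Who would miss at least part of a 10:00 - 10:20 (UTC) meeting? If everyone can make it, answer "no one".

Alice, Omar, Rosa

Leo in UTC: 10:00-12:15, 12:50-14:45 (subtract 2h to convert from UTC+2).
Alice in UTC: 11:25-14:40, 16:30-18:00 (add 3h to convert from UTC-3).
Omar in UTC: 10:40-15:35 (subtract 2h to convert from UTC+2).
Rosa in UTC: 09:55-10:15, 11:10-16:30 (subtract 2h to convert from UTC+2).
Leo: free for 10:00-10:20. Alice: not fully free for 10:00-10:20. Omar: not fully free for 10:00-10:20. Rosa: not fully free for 10:00-10:20.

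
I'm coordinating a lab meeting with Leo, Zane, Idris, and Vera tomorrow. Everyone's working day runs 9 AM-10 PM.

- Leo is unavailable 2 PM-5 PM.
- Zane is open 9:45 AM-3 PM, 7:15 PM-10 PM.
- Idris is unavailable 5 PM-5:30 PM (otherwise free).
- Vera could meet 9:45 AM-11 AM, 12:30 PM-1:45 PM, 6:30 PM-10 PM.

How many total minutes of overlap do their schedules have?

315

Leo free: 09:00-14:00, 17:00-22:00 (invert busy blocks within the working day).
Zane free: 09:45-15:00, 19:15-22:00.
Idris free: 09:00-17:00, 17:30-22:00 (invert busy blocks within the working day).
Vera free: 09:45-11:00, 12:30-13:45, 18:30-22:00.
Leo ∩ Zane: 09:45-14:00, 19:15-22:00.
Leo ∩ Zane ∩ Idris: 09:45-14:00, 19:15-22:00.
Leo ∩ Zane ∩ Idris ∩ Vera: 09:45-11:00, 12:30-13:45, 19:15-22:00.
So the common availability across everyone is 09:45-11:00, 12:30-13:45, 19:15-22:00.
Summing the common windows: 75 + 75 + 165 = 315 minutes.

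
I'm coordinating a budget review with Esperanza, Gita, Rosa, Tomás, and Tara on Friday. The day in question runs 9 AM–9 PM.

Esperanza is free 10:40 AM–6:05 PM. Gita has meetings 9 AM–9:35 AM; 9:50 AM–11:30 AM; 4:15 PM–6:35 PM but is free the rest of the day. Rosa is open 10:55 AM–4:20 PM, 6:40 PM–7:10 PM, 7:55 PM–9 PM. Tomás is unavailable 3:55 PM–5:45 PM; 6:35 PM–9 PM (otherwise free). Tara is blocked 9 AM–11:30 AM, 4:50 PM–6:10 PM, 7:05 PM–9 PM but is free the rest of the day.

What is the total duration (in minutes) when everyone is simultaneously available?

265

Esperanza free: 10:40-18:05.
Gita free: 09:35-09:50, 11:30-16:15, 18:35-21:00 (invert busy blocks within the working day).
Rosa free: 10:55-16:20, 18:40-19:10, 19:55-21:00.
Tomás free: 09:00-15:55, 17:45-18:35 (invert busy blocks within the working day).
Tara free: 11:30-16:50, 18:10-19:05 (invert busy blocks within the working day).
Esperanza ∩ Gita: 11:30-16:15.
Esperanza ∩ Gita ∩ Rosa: 11:30-16:15.
Esperanza ∩ Gita ∩ Rosa ∩ Tomás: 11:30-15:55.
Esperanza ∩ Gita ∩ Rosa ∩ Tomás ∩ Tara: 11:30-15:55.
That's a single block of 265 minutes.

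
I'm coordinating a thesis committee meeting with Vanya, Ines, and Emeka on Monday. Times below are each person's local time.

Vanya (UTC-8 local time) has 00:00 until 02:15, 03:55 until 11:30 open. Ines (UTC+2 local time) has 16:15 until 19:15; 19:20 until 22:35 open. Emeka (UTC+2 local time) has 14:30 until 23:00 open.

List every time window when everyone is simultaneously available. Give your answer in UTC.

Vanya in UTC: 08:00-10:15, 11:55-19:30 (add 8h to convert from UTC-8).
Ines in UTC: 14:15-17:15, 17:20-20:35 (subtract 2h to convert from UTC+2).
Emeka in UTC: 12:30-21:00 (subtract 2h to convert from UTC+2).
Vanya ∩ Ines: 14:15-17:15, 17:20-19:30.
Vanya ∩ Ines ∩ Emeka: 14:15-17:15, 17:20-19:30.
Those are the intersection windows.

14:15-17:15, 17:20-19:30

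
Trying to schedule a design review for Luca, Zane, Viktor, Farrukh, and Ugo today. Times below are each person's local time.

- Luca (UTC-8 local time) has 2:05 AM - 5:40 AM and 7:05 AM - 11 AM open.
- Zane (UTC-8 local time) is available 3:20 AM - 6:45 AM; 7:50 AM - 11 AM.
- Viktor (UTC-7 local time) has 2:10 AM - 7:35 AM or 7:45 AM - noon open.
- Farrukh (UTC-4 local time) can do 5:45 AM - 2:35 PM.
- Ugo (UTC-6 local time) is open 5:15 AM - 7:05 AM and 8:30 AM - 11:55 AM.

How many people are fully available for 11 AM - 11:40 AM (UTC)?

3

Luca in UTC: 10:05-13:40, 15:05-19:00 (add 8h to convert from UTC-8).
Zane in UTC: 11:20-14:45, 15:50-19:00 (add 8h to convert from UTC-8).
Viktor in UTC: 09:10-14:35, 14:45-19:00 (add 7h to convert from UTC-7).
Farrukh in UTC: 09:45-18:35 (add 4h to convert from UTC-4).
Ugo in UTC: 11:15-13:05, 14:30-17:55 (add 6h to convert from UTC-6).
Luca, Viktor, and Farrukh can make the full 11:00-11:40 slot — that's 3.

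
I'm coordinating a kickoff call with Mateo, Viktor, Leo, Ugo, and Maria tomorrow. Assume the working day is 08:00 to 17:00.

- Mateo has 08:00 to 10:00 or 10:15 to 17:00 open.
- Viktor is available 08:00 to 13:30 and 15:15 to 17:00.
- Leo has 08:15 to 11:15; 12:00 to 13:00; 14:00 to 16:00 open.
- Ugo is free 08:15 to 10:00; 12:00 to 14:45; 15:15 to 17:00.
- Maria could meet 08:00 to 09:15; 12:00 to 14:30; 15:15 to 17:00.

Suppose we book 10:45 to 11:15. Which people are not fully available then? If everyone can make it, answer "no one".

Mateo: free for 10:45-11:15. Viktor: free for 10:45-11:15. Leo: free for 10:45-11:15. Ugo: not fully free for 10:45-11:15. Maria: not fully free for 10:45-11:15.

Maria, Ugo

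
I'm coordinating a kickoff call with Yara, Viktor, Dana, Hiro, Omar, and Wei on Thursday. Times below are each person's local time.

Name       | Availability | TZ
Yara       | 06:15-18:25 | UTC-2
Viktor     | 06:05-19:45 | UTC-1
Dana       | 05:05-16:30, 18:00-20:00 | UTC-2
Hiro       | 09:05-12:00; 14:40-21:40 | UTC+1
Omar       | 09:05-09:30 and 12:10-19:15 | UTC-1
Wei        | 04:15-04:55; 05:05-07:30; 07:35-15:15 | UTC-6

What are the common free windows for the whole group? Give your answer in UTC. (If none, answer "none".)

Yara in UTC: 08:15-20:25 (add 2h to convert from UTC-2).
Viktor in UTC: 07:05-20:45 (add 1h to convert from UTC-1).
Dana in UTC: 07:05-18:30, 20:00-22:00 (add 2h to convert from UTC-2).
Hiro in UTC: 08:05-11:00, 13:40-20:40 (subtract 1h to convert from UTC+1).
Omar in UTC: 10:05-10:30, 13:10-20:15 (add 1h to convert from UTC-1).
Wei in UTC: 10:15-10:55, 11:05-13:30, 13:35-21:15 (add 6h to convert from UTC-6).
Yara ∩ Viktor: 08:15-20:25.
Yara ∩ Viktor ∩ Dana: 08:15-18:30, 20:00-20:25.
Yara ∩ Viktor ∩ Dana ∩ Hiro: 08:15-11:00, 13:40-18:30, 20:00-20:25.
Yara ∩ Viktor ∩ Dana ∩ Hiro ∩ Omar: 10:05-10:30, 13:40-18:30, 20:00-20:15.
Yara ∩ Viktor ∩ Dana ∩ Hiro ∩ Omar ∩ Wei: 10:15-10:30, 13:40-18:30, 20:00-20:15.
Those are the intersection windows.

10:15-10:30, 13:40-18:30, 20:00-20:15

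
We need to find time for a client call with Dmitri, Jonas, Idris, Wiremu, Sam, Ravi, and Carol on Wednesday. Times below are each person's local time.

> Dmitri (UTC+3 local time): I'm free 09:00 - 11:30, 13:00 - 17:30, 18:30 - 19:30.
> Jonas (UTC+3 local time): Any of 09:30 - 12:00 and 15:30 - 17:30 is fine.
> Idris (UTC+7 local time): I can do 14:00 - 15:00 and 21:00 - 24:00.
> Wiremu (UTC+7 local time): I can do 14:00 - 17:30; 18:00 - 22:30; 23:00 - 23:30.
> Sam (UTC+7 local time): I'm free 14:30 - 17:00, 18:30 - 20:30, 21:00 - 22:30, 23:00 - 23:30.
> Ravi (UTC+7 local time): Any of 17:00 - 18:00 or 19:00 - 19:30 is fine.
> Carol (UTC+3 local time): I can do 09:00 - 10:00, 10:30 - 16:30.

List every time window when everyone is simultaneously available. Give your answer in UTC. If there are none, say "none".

none

Dmitri in UTC: 06:00-08:30, 10:00-14:30, 15:30-16:30 (subtract 3h to convert from UTC+3).
Jonas in UTC: 06:30-09:00, 12:30-14:30 (subtract 3h to convert from UTC+3).
Idris in UTC: 07:00-08:00, 14:00-17:00 (subtract 7h to convert from UTC+7).
Wiremu in UTC: 07:00-10:30, 11:00-15:30, 16:00-16:30 (subtract 7h to convert from UTC+7).
Sam in UTC: 07:30-10:00, 11:30-13:30, 14:00-15:30, 16:00-16:30 (subtract 7h to convert from UTC+7).
Ravi in UTC: 10:00-11:00, 12:00-12:30 (subtract 7h to convert from UTC+7).
Carol in UTC: 06:00-07:00, 07:30-13:30 (subtract 3h to convert from UTC+3).
Dmitri ∩ Jonas: 06:30-08:30, 12:30-14:30.
Dmitri ∩ Jonas ∩ Idris: 07:00-08:00, 14:00-14:30.
Dmitri ∩ Jonas ∩ Idris ∩ Wiremu: 07:00-08:00, 14:00-14:30.
Dmitri ∩ Jonas ∩ Idris ∩ Wiremu ∩ Sam: 07:30-08:00, 14:00-14:30.
Dmitri ∩ Jonas ∩ Idris ∩ Wiremu ∩ Sam ∩ Ravi: ∅.
Dmitri ∩ Jonas ∩ Idris ∩ Wiremu ∩ Sam ∩ Ravi ∩ Carol: ∅.
There is no time when everyone is free.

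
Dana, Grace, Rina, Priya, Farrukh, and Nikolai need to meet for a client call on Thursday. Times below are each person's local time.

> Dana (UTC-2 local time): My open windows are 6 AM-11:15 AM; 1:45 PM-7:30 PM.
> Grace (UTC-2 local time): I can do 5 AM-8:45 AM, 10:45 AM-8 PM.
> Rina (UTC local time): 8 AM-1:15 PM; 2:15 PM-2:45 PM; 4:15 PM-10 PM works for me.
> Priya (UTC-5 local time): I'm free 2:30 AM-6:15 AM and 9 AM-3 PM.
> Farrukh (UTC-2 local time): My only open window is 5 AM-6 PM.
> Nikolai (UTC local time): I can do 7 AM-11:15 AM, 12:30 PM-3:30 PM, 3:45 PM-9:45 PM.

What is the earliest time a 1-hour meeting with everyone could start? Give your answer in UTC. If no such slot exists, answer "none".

08:00

Dana in UTC: 08:00-13:15, 15:45-21:30 (add 2h to convert from UTC-2).
Grace in UTC: 07:00-10:45, 12:45-22:00 (add 2h to convert from UTC-2).
Rina in UTC: 08:00-13:15, 14:15-14:45, 16:15-22:00.
Priya in UTC: 07:30-11:15, 14:00-20:00 (add 5h to convert from UTC-5).
Farrukh in UTC: 07:00-20:00 (add 2h to convert from UTC-2).
Nikolai in UTC: 07:00-11:15, 12:30-15:30, 15:45-21:45.
Dana ∩ Grace: 08:00-10:45, 12:45-13:15, 15:45-21:30.
Dana ∩ Grace ∩ Rina: 08:00-10:45, 12:45-13:15, 16:15-21:30.
Dana ∩ Grace ∩ Rina ∩ Priya: 08:00-10:45, 16:15-20:00.
Dana ∩ Grace ∩ Rina ∩ Priya ∩ Farrukh: 08:00-10:45, 16:15-20:00.
Dana ∩ Grace ∩ Rina ∩ Priya ∩ Farrukh ∩ Nikolai: 08:00-10:45, 16:15-20:00.
The first common window of at least 60 minutes is 08:00-10:45, so the earliest start is 08:00.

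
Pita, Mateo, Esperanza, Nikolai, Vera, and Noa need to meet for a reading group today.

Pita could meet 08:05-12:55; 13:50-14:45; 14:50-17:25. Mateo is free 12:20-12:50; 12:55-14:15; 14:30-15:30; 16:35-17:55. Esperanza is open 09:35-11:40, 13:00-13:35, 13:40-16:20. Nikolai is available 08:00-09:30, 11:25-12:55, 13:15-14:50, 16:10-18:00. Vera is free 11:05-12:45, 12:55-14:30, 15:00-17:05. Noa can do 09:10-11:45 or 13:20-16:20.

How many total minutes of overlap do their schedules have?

Pita ∩ Mateo: 12:20-12:50, 13:50-14:15, 14:30-14:45, 14:50-15:30, 16:35-17:25.
Pita ∩ Mateo ∩ Esperanza: 13:50-14:15, 14:30-14:45, 14:50-15:30.
Pita ∩ Mateo ∩ Esperanza ∩ Nikolai: 13:50-14:15, 14:30-14:45.
Pita ∩ Mateo ∩ Esperanza ∩ Nikolai ∩ Vera: 13:50-14:15.
Pita ∩ Mateo ∩ Esperanza ∩ Nikolai ∩ Vera ∩ Noa: 13:50-14:15.
That's a single block of 25 minutes.

25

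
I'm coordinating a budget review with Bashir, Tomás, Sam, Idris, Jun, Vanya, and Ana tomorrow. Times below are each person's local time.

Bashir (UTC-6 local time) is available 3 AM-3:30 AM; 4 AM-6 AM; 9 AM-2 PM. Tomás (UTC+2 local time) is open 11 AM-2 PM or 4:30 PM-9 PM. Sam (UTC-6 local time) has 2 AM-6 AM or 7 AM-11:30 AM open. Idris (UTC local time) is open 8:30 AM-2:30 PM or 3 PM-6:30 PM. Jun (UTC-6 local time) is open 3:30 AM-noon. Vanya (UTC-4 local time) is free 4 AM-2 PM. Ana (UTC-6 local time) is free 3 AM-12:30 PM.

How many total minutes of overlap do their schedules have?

270

Bashir in UTC: 09:00-09:30, 10:00-12:00, 15:00-20:00 (add 6h to convert from UTC-6).
Tomás in UTC: 09:00-12:00, 14:30-19:00 (subtract 2h to convert from UTC+2).
Sam in UTC: 08:00-12:00, 13:00-17:30 (add 6h to convert from UTC-6).
Idris in UTC: 08:30-14:30, 15:00-18:30.
Jun in UTC: 09:30-18:00 (add 6h to convert from UTC-6).
Vanya in UTC: 08:00-18:00 (add 4h to convert from UTC-4).
Ana in UTC: 09:00-18:30 (add 6h to convert from UTC-6).
Bashir ∩ Tomás: 09:00-09:30, 10:00-12:00, 15:00-19:00.
Bashir ∩ Tomás ∩ Sam: 09:00-09:30, 10:00-12:00, 15:00-17:30.
Bashir ∩ Tomás ∩ Sam ∩ Idris: 09:00-09:30, 10:00-12:00, 15:00-17:30.
Bashir ∩ Tomás ∩ Sam ∩ Idris ∩ Jun: 10:00-12:00, 15:00-17:30.
Bashir ∩ Tomás ∩ Sam ∩ Idris ∩ Jun ∩ Vanya: 10:00-12:00, 15:00-17:30.
Bashir ∩ Tomás ∩ Sam ∩ Idris ∩ Jun ∩ Vanya ∩ Ana: 10:00-12:00, 15:00-17:30.
Summing the common windows: 120 + 150 = 270 minutes.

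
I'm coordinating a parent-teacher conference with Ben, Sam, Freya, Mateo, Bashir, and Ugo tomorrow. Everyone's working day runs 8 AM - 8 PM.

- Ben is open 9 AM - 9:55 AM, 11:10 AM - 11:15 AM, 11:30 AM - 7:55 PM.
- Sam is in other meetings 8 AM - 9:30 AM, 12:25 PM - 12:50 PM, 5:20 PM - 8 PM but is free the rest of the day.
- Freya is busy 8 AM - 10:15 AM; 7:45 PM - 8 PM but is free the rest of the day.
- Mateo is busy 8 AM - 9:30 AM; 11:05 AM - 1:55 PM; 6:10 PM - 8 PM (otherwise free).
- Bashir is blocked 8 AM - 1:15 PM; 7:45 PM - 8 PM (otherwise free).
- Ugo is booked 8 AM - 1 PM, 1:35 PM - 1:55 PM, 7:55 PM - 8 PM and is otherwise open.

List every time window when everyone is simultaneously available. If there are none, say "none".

Ben free: 09:00-09:55, 11:10-11:15, 11:30-19:55.
Sam free: 09:30-12:25, 12:50-17:20 (invert busy blocks within the working day).
Freya free: 10:15-19:45 (invert busy blocks within the working day).
Mateo free: 09:30-11:05, 13:55-18:10 (invert busy blocks within the working day).
Bashir free: 13:15-19:45 (invert busy blocks within the working day).
Ugo free: 13:00-13:35, 13:55-19:55 (invert busy blocks within the working day).
Ben ∩ Sam: 09:30-09:55, 11:10-11:15, 11:30-12:25, 12:50-17:20.
Ben ∩ Sam ∩ Freya: 11:10-11:15, 11:30-12:25, 12:50-17:20.
Ben ∩ Sam ∩ Freya ∩ Mateo: 13:55-17:20.
Ben ∩ Sam ∩ Freya ∩ Mateo ∩ Bashir: 13:55-17:20.
Ben ∩ Sam ∩ Freya ∩ Mateo ∩ Bashir ∩ Ugo: 13:55-17:20.

13:55-17:20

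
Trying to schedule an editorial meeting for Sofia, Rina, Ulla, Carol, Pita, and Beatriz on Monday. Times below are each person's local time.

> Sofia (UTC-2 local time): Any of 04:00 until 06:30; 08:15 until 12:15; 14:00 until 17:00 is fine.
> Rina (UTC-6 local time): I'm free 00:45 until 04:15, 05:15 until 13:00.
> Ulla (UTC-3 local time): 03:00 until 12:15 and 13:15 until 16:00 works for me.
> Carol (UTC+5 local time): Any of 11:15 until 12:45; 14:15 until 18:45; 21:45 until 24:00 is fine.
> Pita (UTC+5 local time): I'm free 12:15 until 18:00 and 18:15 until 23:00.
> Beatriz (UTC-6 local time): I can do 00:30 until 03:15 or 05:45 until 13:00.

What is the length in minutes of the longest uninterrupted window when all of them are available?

75

Sofia in UTC: 06:00-08:30, 10:15-14:15, 16:00-19:00 (add 2h to convert from UTC-2).
Rina in UTC: 06:45-10:15, 11:15-19:00 (add 6h to convert from UTC-6).
Ulla in UTC: 06:00-15:15, 16:15-19:00 (add 3h to convert from UTC-3).
Carol in UTC: 06:15-07:45, 09:15-13:45, 16:45-19:00 (subtract 5h to convert from UTC+5).
Pita in UTC: 07:15-13:00, 13:15-18:00 (subtract 5h to convert from UTC+5).
Beatriz in UTC: 06:30-09:15, 11:45-19:00 (add 6h to convert from UTC-6).
Sofia ∩ Rina: 06:45-08:30, 11:15-14:15, 16:00-19:00.
Sofia ∩ Rina ∩ Ulla: 06:45-08:30, 11:15-14:15, 16:15-19:00.
Sofia ∩ Rina ∩ Ulla ∩ Carol: 06:45-07:45, 11:15-13:45, 16:45-19:00.
Sofia ∩ Rina ∩ Ulla ∩ Carol ∩ Pita: 07:15-07:45, 11:15-13:00, 13:15-13:45, 16:45-18:00.
Sofia ∩ Rina ∩ Ulla ∩ Carol ∩ Pita ∩ Beatriz: 07:15-07:45, 11:45-13:00, 13:15-13:45, 16:45-18:00.
So the common availability across everyone is 07:15-07:45, 11:45-13:00, 13:15-13:45, 16:45-18:00.
The longest is 11:45-13:00 at 75 minutes.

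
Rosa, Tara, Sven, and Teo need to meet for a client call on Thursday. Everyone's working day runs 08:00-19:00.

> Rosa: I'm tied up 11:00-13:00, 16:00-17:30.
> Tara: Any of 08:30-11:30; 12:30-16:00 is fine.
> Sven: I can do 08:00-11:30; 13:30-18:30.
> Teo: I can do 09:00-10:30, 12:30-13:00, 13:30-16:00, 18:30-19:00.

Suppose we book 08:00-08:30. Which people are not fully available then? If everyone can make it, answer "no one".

Rosa free: 08:00-11:00, 13:00-16:00, 17:30-19:00 (invert busy blocks within the working day).
Tara free: 08:30-11:30, 12:30-16:00.
Sven free: 08:00-11:30, 13:30-18:30.
Teo free: 09:00-10:30, 12:30-13:00, 13:30-16:00, 18:30-19:00.
Rosa: free for 08:00-08:30. Tara: not fully free for 08:00-08:30. Sven: free for 08:00-08:30. Teo: not fully free for 08:00-08:30.

Tara, Teo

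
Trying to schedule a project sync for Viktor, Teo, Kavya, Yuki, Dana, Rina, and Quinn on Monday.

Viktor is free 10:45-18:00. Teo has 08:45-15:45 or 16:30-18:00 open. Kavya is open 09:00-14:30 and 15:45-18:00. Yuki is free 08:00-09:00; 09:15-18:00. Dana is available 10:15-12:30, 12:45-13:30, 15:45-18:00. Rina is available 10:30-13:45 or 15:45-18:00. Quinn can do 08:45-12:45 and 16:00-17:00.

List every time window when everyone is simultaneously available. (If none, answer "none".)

10:45-12:30, 16:30-17:00

Viktor ∩ Teo: 10:45-15:45, 16:30-18:00.
Viktor ∩ Teo ∩ Kavya: 10:45-14:30, 16:30-18:00.
Viktor ∩ Teo ∩ Kavya ∩ Yuki: 10:45-14:30, 16:30-18:00.
Viktor ∩ Teo ∩ Kavya ∩ Yuki ∩ Dana: 10:45-12:30, 12:45-13:30, 16:30-18:00.
Viktor ∩ Teo ∩ Kavya ∩ Yuki ∩ Dana ∩ Rina: 10:45-12:30, 12:45-13:30, 16:30-18:00.
Viktor ∩ Teo ∩ Kavya ∩ Yuki ∩ Dana ∩ Rina ∩ Quinn: 10:45-12:30, 16:30-17:00.
Those are the intersection windows.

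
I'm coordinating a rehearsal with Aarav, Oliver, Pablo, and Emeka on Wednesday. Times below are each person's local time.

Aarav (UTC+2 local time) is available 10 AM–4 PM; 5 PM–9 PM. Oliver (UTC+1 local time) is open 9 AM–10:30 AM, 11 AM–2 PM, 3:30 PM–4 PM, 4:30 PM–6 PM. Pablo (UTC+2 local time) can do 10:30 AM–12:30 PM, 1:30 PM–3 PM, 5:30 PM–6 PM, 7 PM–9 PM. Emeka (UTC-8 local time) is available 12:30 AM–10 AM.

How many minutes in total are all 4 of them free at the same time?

210

Aarav in UTC: 08:00-14:00, 15:00-19:00 (subtract 2h to convert from UTC+2).
Oliver in UTC: 08:00-09:30, 10:00-13:00, 14:30-15:00, 15:30-17:00 (subtract 1h to convert from UTC+1).
Pablo in UTC: 08:30-10:30, 11:30-13:00, 15:30-16:00, 17:00-19:00 (subtract 2h to convert from UTC+2).
Emeka in UTC: 08:30-18:00 (add 8h to convert from UTC-8).
Aarav ∩ Oliver: 08:00-09:30, 10:00-13:00, 15:30-17:00.
Aarav ∩ Oliver ∩ Pablo: 08:30-09:30, 10:00-10:30, 11:30-13:00, 15:30-16:00.
Aarav ∩ Oliver ∩ Pablo ∩ Emeka: 08:30-09:30, 10:00-10:30, 11:30-13:00, 15:30-16:00.
Summing the common windows: 60 + 30 + 90 + 30 = 210 minutes.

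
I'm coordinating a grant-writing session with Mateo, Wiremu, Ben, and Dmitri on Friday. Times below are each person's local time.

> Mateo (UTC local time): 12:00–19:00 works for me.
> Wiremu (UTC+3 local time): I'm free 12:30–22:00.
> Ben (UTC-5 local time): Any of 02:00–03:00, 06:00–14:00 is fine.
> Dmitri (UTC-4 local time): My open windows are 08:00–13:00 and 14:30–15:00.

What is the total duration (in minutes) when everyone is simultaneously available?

330

Mateo in UTC: 12:00-19:00.
Wiremu in UTC: 09:30-19:00 (subtract 3h to convert from UTC+3).
Ben in UTC: 07:00-08:00, 11:00-19:00 (add 5h to convert from UTC-5).
Dmitri in UTC: 12:00-17:00, 18:30-19:00 (add 4h to convert from UTC-4).
Mateo ∩ Wiremu: 12:00-19:00.
Mateo ∩ Wiremu ∩ Ben: 12:00-19:00.
Mateo ∩ Wiremu ∩ Ben ∩ Dmitri: 12:00-17:00, 18:30-19:00.
Summing the common windows: 300 + 30 = 330 minutes.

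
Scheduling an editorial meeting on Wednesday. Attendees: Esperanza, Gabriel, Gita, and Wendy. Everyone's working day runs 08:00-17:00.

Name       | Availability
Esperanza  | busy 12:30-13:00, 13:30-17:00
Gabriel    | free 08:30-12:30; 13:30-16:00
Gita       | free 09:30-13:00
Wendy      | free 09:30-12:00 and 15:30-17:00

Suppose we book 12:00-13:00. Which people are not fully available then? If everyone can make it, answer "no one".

Esperanza free: 08:00-12:30, 13:00-13:30 (invert busy blocks within the working day).
Gabriel free: 08:30-12:30, 13:30-16:00.
Gita free: 09:30-13:00.
Wendy free: 09:30-12:00, 15:30-17:00.
Esperanza: not fully free for 12:00-13:00. Gabriel: not fully free for 12:00-13:00. Gita: free for 12:00-13:00. Wendy: not fully free for 12:00-13:00.

Esperanza, Gabriel, Wendy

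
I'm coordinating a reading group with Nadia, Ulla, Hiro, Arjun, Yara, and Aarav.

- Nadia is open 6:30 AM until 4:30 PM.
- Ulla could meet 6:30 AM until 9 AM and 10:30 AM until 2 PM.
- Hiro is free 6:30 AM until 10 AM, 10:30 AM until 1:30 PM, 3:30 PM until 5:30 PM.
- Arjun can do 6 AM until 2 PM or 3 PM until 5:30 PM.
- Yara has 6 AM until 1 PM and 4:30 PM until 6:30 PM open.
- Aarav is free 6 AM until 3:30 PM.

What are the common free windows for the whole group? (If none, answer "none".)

Nadia ∩ Ulla: 06:30-09:00, 10:30-14:00.
Nadia ∩ Ulla ∩ Hiro: 06:30-09:00, 10:30-13:30.
Nadia ∩ Ulla ∩ Hiro ∩ Arjun: 06:30-09:00, 10:30-13:30.
Nadia ∩ Ulla ∩ Hiro ∩ Arjun ∩ Yara: 06:30-09:00, 10:30-13:00.
Nadia ∩ Ulla ∩ Hiro ∩ Arjun ∩ Yara ∩ Aarav: 06:30-09:00, 10:30-13:00.
Those are the intersection windows.

06:30-09:00, 10:30-13:00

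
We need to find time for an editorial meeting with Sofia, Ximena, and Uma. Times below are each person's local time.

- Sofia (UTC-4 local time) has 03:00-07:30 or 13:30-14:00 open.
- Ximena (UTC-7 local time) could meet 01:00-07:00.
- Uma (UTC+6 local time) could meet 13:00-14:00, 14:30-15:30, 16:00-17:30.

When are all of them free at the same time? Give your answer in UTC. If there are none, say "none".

Sofia in UTC: 07:00-11:30, 17:30-18:00 (add 4h to convert from UTC-4).
Ximena in UTC: 08:00-14:00 (add 7h to convert from UTC-7).
Uma in UTC: 07:00-08:00, 08:30-09:30, 10:00-11:30 (subtract 6h to convert from UTC+6).
Sofia ∩ Ximena: 08:00-11:30.
Sofia ∩ Ximena ∩ Uma: 08:30-09:30, 10:00-11:30.

08:30-09:30, 10:00-11:30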